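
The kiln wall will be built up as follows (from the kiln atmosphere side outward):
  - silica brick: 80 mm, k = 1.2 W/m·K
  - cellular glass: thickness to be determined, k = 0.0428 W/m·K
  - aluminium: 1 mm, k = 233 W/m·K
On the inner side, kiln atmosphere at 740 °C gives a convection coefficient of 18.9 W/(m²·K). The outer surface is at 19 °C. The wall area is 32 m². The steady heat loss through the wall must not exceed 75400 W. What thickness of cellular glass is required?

Thermal resistances in series:
R_inner film = 1/(h_i·A) = 1/(18.9×32) = 0.001653 K/W
R_silica brick = L/(kA) = 0.08/(1.2×32) = 0.002083 K/W
R_aluminium = L/(kA) = 0.001/(233×32) = 1.341×10^-7 K/W
Sum of the known resistances R_other = 0.003737 K/W
Required total resistance R_tot = ΔT/Q_allow = 721/75400 = 0.009562 K/W
R_cellular glass = R_tot − R_other = 0.005825 K/W
L = R·k·A = 0.005825×0.0428×32

L ≈ 7.98 mm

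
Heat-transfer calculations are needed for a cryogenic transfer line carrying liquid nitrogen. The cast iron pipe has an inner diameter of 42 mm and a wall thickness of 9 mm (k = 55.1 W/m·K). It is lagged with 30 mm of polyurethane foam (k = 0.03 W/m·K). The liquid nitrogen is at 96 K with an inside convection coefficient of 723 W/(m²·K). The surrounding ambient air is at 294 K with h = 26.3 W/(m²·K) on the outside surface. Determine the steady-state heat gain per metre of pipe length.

q′ ≈ 52.2 W/m

For a radial system each layer contributes R = ln(r_out/r_in)/(2πkL); films add R = 1/(hA).
R_inner film = 1/(h_i·2πr₁L) = 1/(723×2π×0.021×1) = 0.01048 K/W
R_cast iron pipe wall = ln(30/21)/(2π×55.1×1) = 0.00103 K/W
R_polyurethane foam = ln(60/30)/(2π×0.03×1) = 3.677 K/W
R_outer film = 1/(h_o·2πr_oL) = 1/(26.3×2π×0.06×1) = 0.1009 K/W
R_total = 3.79 K/W
Q = ΔT/R_total = 198/3.79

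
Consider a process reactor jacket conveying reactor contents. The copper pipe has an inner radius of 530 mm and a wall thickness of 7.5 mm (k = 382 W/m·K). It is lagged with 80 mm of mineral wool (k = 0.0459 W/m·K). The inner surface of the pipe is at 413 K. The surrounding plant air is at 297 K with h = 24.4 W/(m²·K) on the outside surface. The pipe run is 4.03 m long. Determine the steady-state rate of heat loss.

Radial resistances (cylindrical: R_cond = ln(r_o/r_i)/(2πkL), R_conv = 1/(h·2πrL)):
R_copper pipe wall = ln(537.5/530)/(2π×382×4.03) = 1.453×10^-6 K/W
R_mineral wool = ln(617.5/537.5)/(2π×0.0459×4.03) = 0.1194 K/W
R_outer film = 1/(h_o·2πr_oL) = 1/(24.4×2π×0.6175×4.03) = 0.002621 K/W
R_total = 0.122 K/W
Q = ΔT/R_total = 116/0.122

Q ≈ 951 W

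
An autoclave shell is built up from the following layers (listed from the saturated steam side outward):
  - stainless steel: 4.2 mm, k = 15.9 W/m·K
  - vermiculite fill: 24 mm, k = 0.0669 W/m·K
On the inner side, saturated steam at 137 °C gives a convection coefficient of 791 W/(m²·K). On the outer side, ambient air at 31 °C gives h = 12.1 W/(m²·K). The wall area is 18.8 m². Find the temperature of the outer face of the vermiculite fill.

Model the wall as resistances in series:
R_inner film = 1/(h_i·A) = 1/(791×18.8) = 6.725×10^-5 K/W
R_stainless steel = L/(kA) = 0.0042/(15.9×18.8) = 1.405×10^-5 K/W
R_vermiculite fill = L/(kA) = 0.024/(0.0669×18.8) = 0.01908 K/W
R_outer film = 1/(h_o·A) = 1/(12.1×18.8) = 0.004396 K/W
R_total = 0.02356 K/W;  Q = ΔT/R_total = 106/0.02356 = 4499 W
T_interface = T_inner − Q·ΣR(inner→interface) = 137 − 4500×0.01916

T ≈ 50.8 °C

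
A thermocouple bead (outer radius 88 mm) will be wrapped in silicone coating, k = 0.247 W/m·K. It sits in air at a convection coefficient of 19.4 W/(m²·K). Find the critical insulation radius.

r_cr ≈ 25.5 mm

For a sphere r_cr = 2k/h = 2×0.247/19.4
r_cr = 25.5 mm; since the bare radius (88 mm) is above r_cr, any added insulation will reduce heat loss.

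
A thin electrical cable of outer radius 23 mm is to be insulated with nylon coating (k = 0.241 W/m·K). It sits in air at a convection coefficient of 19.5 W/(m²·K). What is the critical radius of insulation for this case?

For a cylinder r_cr = k/h = 0.241/19.5
r_cr = 12.4 mm; since the bare radius (23 mm) is above r_cr, any added insulation will reduce heat loss.

r_cr ≈ 12.4 mm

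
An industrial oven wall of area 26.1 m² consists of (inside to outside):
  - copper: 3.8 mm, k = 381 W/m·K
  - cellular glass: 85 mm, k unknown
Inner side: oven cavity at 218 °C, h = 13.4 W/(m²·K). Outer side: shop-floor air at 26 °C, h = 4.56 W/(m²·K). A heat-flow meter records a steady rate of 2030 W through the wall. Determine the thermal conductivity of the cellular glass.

k ≈ 0.0391 W/(m·K)

Series thermal resistances:
R_inner film = 1/(h_i·A) = 1/(13.4×26.1) = 0.002859 K/W
R_copper = L/(kA) = 0.0038/(381×26.1) = 3.821×10^-7 K/W
R_outer film = 1/(h_o·A) = 1/(4.56×26.1) = 0.008402 K/W
Sum of known resistances R_other = 0.01126 K/W
Total R = ΔT/Q = 192/2030 = 0.09458 K/W
R_cellular glass = R_total − R_other = 0.08332 K/W
k = L/(R·A) = 0.085/(0.08332×26.1)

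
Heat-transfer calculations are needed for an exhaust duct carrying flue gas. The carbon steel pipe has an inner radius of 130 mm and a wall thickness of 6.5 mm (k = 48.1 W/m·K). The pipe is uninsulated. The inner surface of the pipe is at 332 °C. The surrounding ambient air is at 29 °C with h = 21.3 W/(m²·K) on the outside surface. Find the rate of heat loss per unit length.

q′ ≈ 5520 W/m

Per-layer cylindrical resistances, series-summed:
R_carbon steel pipe wall = ln(136.5/130)/(2π×48.1×1) = 1.614×10^-4 K/W
R_outer film = 1/(h_o·2πr_oL) = 1/(21.3×2π×0.1365×1) = 0.05474 K/W
R_total = 0.0549 K/W
Q = ΔT/R_total = 303/0.0549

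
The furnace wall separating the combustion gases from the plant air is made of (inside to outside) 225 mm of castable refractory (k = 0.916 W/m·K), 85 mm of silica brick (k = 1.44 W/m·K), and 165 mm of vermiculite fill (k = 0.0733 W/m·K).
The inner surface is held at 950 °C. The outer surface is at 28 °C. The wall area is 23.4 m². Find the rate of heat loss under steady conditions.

Series thermal resistances:
R_castable refractory = L/(kA) = 0.225/(0.916×23.4) = 0.0105 K/W
R_silica brick = L/(kA) = 0.085/(1.44×23.4) = 0.002523 K/W
R_vermiculite fill = L/(kA) = 0.165/(0.0733×23.4) = 0.0962 K/W
R_total = 0.1092 K/W
Q = ΔT / R_total = 922 / 0.1092

Q ≈ 8440 W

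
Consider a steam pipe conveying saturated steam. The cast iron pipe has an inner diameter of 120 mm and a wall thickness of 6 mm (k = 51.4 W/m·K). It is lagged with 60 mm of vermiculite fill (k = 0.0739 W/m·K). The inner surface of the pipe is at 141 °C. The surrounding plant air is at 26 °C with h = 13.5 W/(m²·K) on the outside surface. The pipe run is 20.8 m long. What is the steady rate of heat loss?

Per-layer cylindrical resistances, series-summed:
R_cast iron pipe wall = ln(66/60)/(2π×51.4×20.8) = 1.419×10^-5 K/W
R_vermiculite fill = ln(126/66)/(2π×0.0739×20.8) = 0.06695 K/W
R_outer film = 1/(h_o·2πr_oL) = 1/(13.5×2π×0.126×20.8) = 0.004498 K/W
R_total = 0.07146 K/W
Q = ΔT/R_total = 115/0.07146

Q ≈ 1610 W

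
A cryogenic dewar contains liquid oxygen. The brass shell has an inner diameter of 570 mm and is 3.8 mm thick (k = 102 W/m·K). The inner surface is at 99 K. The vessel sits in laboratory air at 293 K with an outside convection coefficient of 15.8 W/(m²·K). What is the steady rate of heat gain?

Spherical conduction: R = (1/r_in − 1/r_out)/(4πk) per layer; series-sum.
R_brass shell = (1/0.285 − 1/0.2888)/(4π×102) = 3.602×10^-5 K/W
R_outer film = 1/(h·4πr_o²) = 1/(15.8×4π×0.2888²) = 0.06039 K/W
R_total = 0.06042 K/W
Q = ΔT/R_total = 194/0.06042

Q ≈ 3210 W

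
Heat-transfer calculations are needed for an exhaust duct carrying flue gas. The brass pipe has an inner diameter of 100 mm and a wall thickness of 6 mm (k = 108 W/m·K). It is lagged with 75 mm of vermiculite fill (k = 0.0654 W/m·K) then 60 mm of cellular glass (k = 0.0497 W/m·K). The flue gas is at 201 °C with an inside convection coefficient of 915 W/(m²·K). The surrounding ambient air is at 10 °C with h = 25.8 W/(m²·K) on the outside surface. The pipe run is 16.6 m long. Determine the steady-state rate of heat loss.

Q ≈ 957 W

Treating each annulus and film as a series resistance:
R_inner film = 1/(h_i·2πr₁L) = 1/(915×2π×0.05×16.6) = 2.096×10^-4 K/W
R_brass pipe wall = ln(56/50)/(2π×108×16.6) = 1.006×10^-5 K/W
R_vermiculite fill = ln(131/56)/(2π×0.0654×16.6) = 0.1246 K/W
R_cellular glass = ln(191/131)/(2π×0.0497×16.6) = 0.07274 K/W
R_outer film = 1/(h_o·2πr_oL) = 1/(25.8×2π×0.191×16.6) = 0.001946 K/W
R_total = 0.1995 K/W
Q = ΔT/R_total = 191/0.1995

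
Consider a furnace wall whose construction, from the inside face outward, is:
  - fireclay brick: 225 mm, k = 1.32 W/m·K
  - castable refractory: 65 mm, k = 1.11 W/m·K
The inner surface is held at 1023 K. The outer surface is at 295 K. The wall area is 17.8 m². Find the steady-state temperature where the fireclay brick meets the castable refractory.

Model the wall as resistances in series:
R_fireclay brick = L/(kA) = 0.225/(1.32×17.8) = 0.009576 K/W
R_castable refractory = L/(kA) = 0.065/(1.11×17.8) = 0.00329 K/W
R_total = 0.01287 K/W;  Q = ΔT/R_total = 728/0.01287 = 56580 W
T_interface = T_inner − Q·ΣR(inner→interface) = 1023 − 56600×0.009576

T ≈ 481 K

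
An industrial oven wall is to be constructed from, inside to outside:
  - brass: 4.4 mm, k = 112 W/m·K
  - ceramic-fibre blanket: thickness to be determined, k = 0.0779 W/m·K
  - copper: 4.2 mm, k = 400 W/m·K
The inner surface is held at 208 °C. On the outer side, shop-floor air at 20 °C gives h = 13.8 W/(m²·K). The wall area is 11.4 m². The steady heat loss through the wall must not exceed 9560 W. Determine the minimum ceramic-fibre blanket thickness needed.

Model the wall as resistances in series:
R_brass = L/(kA) = 0.0044/(112×11.4) = 3.446×10^-6 K/W
R_copper = L/(kA) = 0.0042/(400×11.4) = 9.211×10^-7 K/W
R_outer film = 1/(h_o·A) = 1/(13.8×11.4) = 0.006356 K/W
Sum of the known resistances R_other = 0.006361 K/W
Required total resistance R_tot = ΔT/Q_allow = 188/9560 = 0.01967 K/W
R_ceramic-fibre blanket = R_tot − R_other = 0.0133 K/W
L = R·k·A = 0.0133×0.0779×11.4

L ≈ 11.8 mm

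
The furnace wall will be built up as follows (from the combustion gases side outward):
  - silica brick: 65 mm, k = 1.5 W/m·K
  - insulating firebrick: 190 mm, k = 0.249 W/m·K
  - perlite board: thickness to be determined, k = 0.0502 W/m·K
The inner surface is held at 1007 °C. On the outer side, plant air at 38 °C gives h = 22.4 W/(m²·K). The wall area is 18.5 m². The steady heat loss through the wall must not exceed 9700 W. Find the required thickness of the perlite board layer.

L ≈ 50.1 mm

Model the wall as resistances in series:
R_silica brick = L/(kA) = 0.065/(1.5×18.5) = 0.002342 K/W
R_insulating firebrick = L/(kA) = 0.19/(0.249×18.5) = 0.04125 K/W
R_outer film = 1/(h_o·A) = 1/(22.4×18.5) = 0.002413 K/W
Sum of the known resistances R_other = 0.046 K/W
Required total resistance R_tot = ΔT/Q_allow = 969/9700 = 0.0999 K/W
R_perlite board = R_tot − R_other = 0.0539 K/W
L = R·k·A = 0.0539×0.0502×18.5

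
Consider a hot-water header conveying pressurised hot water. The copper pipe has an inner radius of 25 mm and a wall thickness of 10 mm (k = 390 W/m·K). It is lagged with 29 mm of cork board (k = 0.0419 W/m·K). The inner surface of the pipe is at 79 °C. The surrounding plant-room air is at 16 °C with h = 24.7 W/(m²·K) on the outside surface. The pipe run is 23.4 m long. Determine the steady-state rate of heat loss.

Q ≈ 616 W

Cylindrical conduction, so R = ln(r₂/r₁)/(2πkL) per layer, in series:
R_copper pipe wall = ln(35/25)/(2π×390×23.4) = 5.868×10^-6 K/W
R_cork board = ln(64/35)/(2π×0.0419×23.4) = 0.09797 K/W
R_outer film = 1/(h_o·2πr_oL) = 1/(24.7×2π×0.064×23.4) = 0.004303 K/W
R_total = 0.1023 K/W
Q = ΔT/R_total = 63/0.1023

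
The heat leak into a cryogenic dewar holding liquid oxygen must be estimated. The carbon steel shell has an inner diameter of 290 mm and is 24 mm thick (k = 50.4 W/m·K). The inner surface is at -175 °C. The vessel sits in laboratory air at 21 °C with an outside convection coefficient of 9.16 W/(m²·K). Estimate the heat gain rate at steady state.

For a spherical shell R = (1/r₁ − 1/r₂)/(4πk); film R = 1/(h·4πr²). In series:
R_carbon steel shell = (1/0.145 − 1/0.169)/(4π×50.4) = 0.001546 K/W
R_outer film = 1/(h·4πr_o²) = 1/(9.16×4π×0.169²) = 0.3042 K/W
R_total = 0.3057 K/W
Q = ΔT/R_total = 196/0.3057

Q ≈ 641 W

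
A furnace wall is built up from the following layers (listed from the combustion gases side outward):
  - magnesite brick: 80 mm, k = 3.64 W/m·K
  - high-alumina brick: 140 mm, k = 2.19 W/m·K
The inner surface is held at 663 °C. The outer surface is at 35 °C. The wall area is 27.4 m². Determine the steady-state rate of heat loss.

Q ≈ 200000 W

Treating each layer as a thermal resistance in series:
R_magnesite brick = L/(kA) = 0.08/(3.64×27.4) = 8.021×10^-4 K/W
R_high-alumina brick = L/(kA) = 0.14/(2.19×27.4) = 0.002333 K/W
R_total = 0.003135 K/W
Q = ΔT / R_total = 628 / 0.003135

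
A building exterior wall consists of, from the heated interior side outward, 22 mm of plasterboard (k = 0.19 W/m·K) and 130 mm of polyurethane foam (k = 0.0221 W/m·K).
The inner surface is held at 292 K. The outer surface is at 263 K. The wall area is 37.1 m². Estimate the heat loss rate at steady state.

Q ≈ 179 W

Using the resistance-network approach (series):
R_plasterboard = L/(kA) = 0.022/(0.19×37.1) = 0.003121 K/W
R_polyurethane foam = L/(kA) = 0.13/(0.0221×37.1) = 0.1586 K/W
R_total = 0.1617 K/W
Q = ΔT / R_total = 29 / 0.1617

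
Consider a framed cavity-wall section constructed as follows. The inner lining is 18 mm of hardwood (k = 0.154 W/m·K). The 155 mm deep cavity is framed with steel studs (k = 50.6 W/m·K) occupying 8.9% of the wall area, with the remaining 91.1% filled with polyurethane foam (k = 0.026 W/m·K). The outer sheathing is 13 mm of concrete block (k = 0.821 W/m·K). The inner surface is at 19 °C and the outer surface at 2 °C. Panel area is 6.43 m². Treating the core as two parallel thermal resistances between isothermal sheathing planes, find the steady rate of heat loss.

Q ≈ 655 W

Sheathing layers in series; stud and cavity paths in parallel between them.
R_inner = 0.018/(0.154×6.43) = 0.01818 K/W
R_stud  = 0.155/(50.6×0.089×6.43) = 0.005353 K/W
R_cav   = 0.155/(0.026×0.911×6.43) = 1.018 K/W
1/R_core = 1/R_stud + 1/R_cav → R_core = 0.005325 K/W
R_outer = 0.013/(0.821×6.43) = 0.002463 K/W
R_total = 0.02597 K/W
Q = ΔT/R_total = 17/0.02597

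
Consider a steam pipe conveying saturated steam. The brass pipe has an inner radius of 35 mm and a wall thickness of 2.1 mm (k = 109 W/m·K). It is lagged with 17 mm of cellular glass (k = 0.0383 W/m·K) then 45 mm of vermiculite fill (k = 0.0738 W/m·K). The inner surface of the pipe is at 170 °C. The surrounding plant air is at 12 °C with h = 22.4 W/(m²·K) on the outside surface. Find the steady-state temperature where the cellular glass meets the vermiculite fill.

T ≈ 85.9 °C

For a radial system each layer contributes R = ln(r_out/r_in)/(2πkL); films add R = 1/(hA).
R_brass pipe wall = ln(37.1/35)/(2π×109×1) = 8.508×10^-5 K/W
R_cellular glass = ln(54.1/37.1)/(2π×0.0383×1) = 1.568 K/W
R_vermiculite fill = ln(99.1/54.1)/(2π×0.0738×1) = 1.305 K/W
R_outer film = 1/(h_o·2πr_oL) = 1/(22.4×2π×0.0991×1) = 0.0717 K/W
R_total = 2.945 K/W
Q = ΔT/R_total = 158/2.945
Q = 53.7 W/m
T_interface = T_inner − Q·ΣR(inner→interface) = 170 − 53.7×1.568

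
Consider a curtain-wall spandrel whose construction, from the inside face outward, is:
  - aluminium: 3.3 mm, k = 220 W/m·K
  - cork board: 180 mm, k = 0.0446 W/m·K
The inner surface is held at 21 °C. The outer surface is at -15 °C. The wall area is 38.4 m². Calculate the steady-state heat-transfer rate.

Q ≈ 343 W

Series thermal resistances:
R_aluminium = L/(kA) = 0.0033/(220×38.4) = 3.906×10^-7 K/W
R_cork board = L/(kA) = 0.18/(0.0446×38.4) = 0.1051 K/W
R_total = 0.1051 K/W
Q = ΔT / R_total = 36 / 0.1051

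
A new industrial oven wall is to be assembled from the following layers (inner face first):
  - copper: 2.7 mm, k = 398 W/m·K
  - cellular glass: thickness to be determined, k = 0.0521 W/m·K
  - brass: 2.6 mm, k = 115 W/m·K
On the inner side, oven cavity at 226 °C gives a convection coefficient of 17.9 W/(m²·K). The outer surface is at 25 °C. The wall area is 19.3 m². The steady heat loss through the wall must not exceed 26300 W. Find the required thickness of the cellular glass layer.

L ≈ 4.77 mm

Series thermal resistances:
R_inner film = 1/(h_i·A) = 1/(17.9×19.3) = 0.002895 K/W
R_copper = L/(kA) = 0.0027/(398×19.3) = 3.515×10^-7 K/W
R_brass = L/(kA) = 0.0026/(115×19.3) = 1.171×10^-6 K/W
Sum of the known resistances R_other = 0.002896 K/W
Required total resistance R_tot = ΔT/Q_allow = 201/26300 = 0.007643 K/W
R_cellular glass = R_tot − R_other = 0.004746 K/W
L = R·k·A = 0.004746×0.0521×19.3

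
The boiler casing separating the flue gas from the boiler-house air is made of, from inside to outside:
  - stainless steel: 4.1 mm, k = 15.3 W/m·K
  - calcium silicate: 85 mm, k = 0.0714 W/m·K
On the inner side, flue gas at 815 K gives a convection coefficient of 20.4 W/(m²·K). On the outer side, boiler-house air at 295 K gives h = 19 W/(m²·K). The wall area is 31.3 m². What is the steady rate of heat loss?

Q ≈ 12600 W

Thermal resistances in series:
R_inner film = 1/(h_i·A) = 1/(20.4×31.3) = 0.001566 K/W
R_stainless steel = L/(kA) = 0.0041/(15.3×31.3) = 8.561×10^-6 K/W
R_calcium silicate = L/(kA) = 0.085/(0.0714×31.3) = 0.03803 K/W
R_outer film = 1/(h_o·A) = 1/(19×31.3) = 0.001682 K/W
R_total = 0.04129 K/W
Q = ΔT / R_total = 520 / 0.04129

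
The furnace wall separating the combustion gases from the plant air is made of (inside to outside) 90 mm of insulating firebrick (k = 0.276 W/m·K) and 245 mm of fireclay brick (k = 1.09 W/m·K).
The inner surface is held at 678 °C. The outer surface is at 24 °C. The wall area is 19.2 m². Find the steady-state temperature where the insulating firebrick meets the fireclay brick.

T ≈ 291 °C

Treating each layer as a thermal resistance in series:
R_insulating firebrick = L/(kA) = 0.09/(0.276×19.2) = 0.01698 K/W
R_fireclay brick = L/(kA) = 0.245/(1.09×19.2) = 0.01171 K/W
R_total = 0.02869 K/W;  Q = ΔT/R_total = 654/0.02869 = 22800 W
T_interface = T_inner − Q·ΣR(inner→interface) = 678 − 22800×0.01698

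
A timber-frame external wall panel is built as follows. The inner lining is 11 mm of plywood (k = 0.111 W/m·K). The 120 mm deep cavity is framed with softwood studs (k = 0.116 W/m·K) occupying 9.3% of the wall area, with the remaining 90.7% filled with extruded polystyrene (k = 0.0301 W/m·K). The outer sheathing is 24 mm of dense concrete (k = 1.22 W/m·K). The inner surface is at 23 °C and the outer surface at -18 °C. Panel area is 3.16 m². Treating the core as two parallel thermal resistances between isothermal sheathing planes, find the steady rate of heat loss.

Sheathing layers in series; stud and cavity paths in parallel between them.
R_inner = 0.011/(0.111×3.16) = 0.03136 K/W
R_stud  = 0.12/(0.116×0.093×3.16) = 3.52 K/W
R_cav   = 0.12/(0.0301×0.907×3.16) = 1.391 K/W
1/R_core = 1/R_stud + 1/R_cav → R_core = 0.997 K/W
R_outer = 0.024/(1.22×3.16) = 0.006225 K/W
R_total = 1.035 K/W
Q = ΔT/R_total = 41/1.035

Q ≈ 39.6 W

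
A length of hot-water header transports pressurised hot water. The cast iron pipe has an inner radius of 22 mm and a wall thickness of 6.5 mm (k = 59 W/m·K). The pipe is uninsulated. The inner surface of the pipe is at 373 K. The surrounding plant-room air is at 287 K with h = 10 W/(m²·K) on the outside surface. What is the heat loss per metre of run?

q′ ≈ 154 W/m

Cylindrical conduction, so R = ln(r₂/r₁)/(2πkL) per layer, in series:
R_cast iron pipe wall = ln(28.5/22)/(2π×59×1) = 6.983×10^-4 K/W
R_outer film = 1/(h_o·2πr_oL) = 1/(10×2π×0.0285×1) = 0.5584 K/W
R_total = 0.5591 K/W
Q = ΔT/R_total = 86/0.5591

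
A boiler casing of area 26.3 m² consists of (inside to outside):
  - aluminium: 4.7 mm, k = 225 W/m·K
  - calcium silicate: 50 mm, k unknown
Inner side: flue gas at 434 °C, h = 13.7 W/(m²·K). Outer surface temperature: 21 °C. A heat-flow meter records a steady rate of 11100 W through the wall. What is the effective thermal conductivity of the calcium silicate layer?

Series thermal resistances:
R_inner film = 1/(h_i·A) = 1/(13.7×26.3) = 0.002775 K/W
R_aluminium = L/(kA) = 0.0047/(225×26.3) = 7.943×10^-7 K/W
Sum of known resistances R_other = 0.002776 K/W
Total R = ΔT/Q = 413/11100 = 0.03721 K/W
R_calcium silicate = R_total − R_other = 0.03443 K/W
k = L/(R·A) = 0.05/(0.03443×26.3)

k ≈ 0.0552 W/(m·K)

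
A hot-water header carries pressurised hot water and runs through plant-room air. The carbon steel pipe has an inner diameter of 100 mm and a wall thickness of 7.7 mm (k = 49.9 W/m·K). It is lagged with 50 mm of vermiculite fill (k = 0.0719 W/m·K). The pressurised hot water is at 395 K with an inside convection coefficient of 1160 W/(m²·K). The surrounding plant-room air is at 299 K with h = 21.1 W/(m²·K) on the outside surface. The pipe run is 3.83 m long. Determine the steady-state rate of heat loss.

Cylindrical conduction, so R = ln(r₂/r₁)/(2πkL) per layer, in series:
R_inner film = 1/(h_i·2πr₁L) = 1/(1160×2π×0.05×3.83) = 7.165×10^-4 K/W
R_carbon steel pipe wall = ln(57.7/50)/(2π×49.9×3.83) = 1.193×10^-4 K/W
R_vermiculite fill = ln(107.7/57.7)/(2π×0.0719×3.83) = 0.3607 K/W
R_outer film = 1/(h_o·2πr_oL) = 1/(21.1×2π×0.1077×3.83) = 0.01829 K/W
R_total = 0.3798 K/W
Q = ΔT/R_total = 96/0.3798

Q ≈ 253 W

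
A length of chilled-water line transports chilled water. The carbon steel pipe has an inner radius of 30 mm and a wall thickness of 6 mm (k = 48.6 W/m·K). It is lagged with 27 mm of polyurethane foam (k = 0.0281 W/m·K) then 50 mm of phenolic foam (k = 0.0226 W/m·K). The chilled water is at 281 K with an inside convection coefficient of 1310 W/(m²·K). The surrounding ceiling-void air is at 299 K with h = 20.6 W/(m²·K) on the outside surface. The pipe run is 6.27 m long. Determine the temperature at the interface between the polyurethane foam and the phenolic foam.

T ≈ 289 K

Radial resistances (cylindrical: R_cond = ln(r_o/r_i)/(2πkL), R_conv = 1/(h·2πrL)):
R_inner film = 1/(h_i·2πr₁L) = 1/(1310×2π×0.03×6.27) = 6.459×10^-4 K/W
R_carbon steel pipe wall = ln(36/30)/(2π×48.6×6.27) = 9.523×10^-5 K/W
R_polyurethane foam = ln(63/36)/(2π×0.0281×6.27) = 0.5055 K/W
R_phenolic foam = ln(113/63)/(2π×0.0226×6.27) = 0.6562 K/W
R_outer film = 1/(h_o·2πr_oL) = 1/(20.6×2π×0.113×6.27) = 0.0109 K/W
R_total = 1.173 K/W
Q = ΔT/R_total = 18/1.173
Q = 15.3 W
T_interface = T_inner + Q·ΣR(inner→interface) = 281 + 15.3×0.5063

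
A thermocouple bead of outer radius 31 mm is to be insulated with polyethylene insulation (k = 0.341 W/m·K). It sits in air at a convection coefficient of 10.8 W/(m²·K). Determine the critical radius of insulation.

r_cr ≈ 63.1 mm

For a sphere r_cr = 2k/h = 2×0.341/10.8
r_cr = 63.1 mm; since the bare radius (31 mm) is below r_cr, adding a thin layer of insulation will *increase* heat loss.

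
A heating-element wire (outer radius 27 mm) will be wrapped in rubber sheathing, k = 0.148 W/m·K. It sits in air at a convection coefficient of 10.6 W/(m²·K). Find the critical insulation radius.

r_cr ≈ 14 mm

For a cylinder r_cr = k/h = 0.148/10.6
r_cr = 14 mm; since the bare radius (27 mm) is above r_cr, any added insulation will reduce heat loss.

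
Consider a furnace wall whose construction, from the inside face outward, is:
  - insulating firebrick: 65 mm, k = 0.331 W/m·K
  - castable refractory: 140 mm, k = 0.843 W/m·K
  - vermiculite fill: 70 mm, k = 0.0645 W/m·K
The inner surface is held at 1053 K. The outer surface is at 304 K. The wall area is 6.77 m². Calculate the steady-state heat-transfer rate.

Model the wall as resistances in series:
R_insulating firebrick = L/(kA) = 0.065/(0.331×6.77) = 0.02901 K/W
R_castable refractory = L/(kA) = 0.14/(0.843×6.77) = 0.02453 K/W
R_vermiculite fill = L/(kA) = 0.07/(0.0645×6.77) = 0.1603 K/W
R_total = 0.2138 K/W
Q = ΔT / R_total = 749 / 0.2138

Q ≈ 3500 W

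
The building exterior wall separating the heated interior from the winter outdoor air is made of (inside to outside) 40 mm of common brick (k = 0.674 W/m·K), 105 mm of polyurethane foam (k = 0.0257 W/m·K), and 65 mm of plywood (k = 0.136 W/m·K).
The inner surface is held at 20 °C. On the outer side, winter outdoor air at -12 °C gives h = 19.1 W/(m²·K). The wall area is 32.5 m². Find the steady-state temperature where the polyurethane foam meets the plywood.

T ≈ -8.37 °C

Using the resistance-network approach (series):
R_common brick = L/(kA) = 0.04/(0.674×32.5) = 0.001826 K/W
R_polyurethane foam = L/(kA) = 0.105/(0.0257×32.5) = 0.1257 K/W
R_plywood = L/(kA) = 0.065/(0.136×32.5) = 0.01471 K/W
R_outer film = 1/(h_o·A) = 1/(19.1×32.5) = 0.001611 K/W
R_total = 0.1439 K/W;  Q = ΔT/R_total = 32/0.1439 = 222.4 W
T_interface = T_inner − Q·ΣR(inner→interface) = 20 − 222×0.1275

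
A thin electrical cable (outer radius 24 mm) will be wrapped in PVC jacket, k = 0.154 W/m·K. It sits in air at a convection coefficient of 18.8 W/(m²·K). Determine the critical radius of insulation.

For a cylinder r_cr = k/h = 0.154/18.8
r_cr = 8.19 mm; since the bare radius (24 mm) is above r_cr, any added insulation will reduce heat loss.

r_cr ≈ 8.19 mm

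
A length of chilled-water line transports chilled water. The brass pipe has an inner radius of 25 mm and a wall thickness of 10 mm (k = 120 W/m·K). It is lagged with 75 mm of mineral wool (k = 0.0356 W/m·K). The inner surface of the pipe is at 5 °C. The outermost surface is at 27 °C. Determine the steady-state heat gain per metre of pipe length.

q′ ≈ 4.3 W/m

Treating each annulus and film as a series resistance:
R_brass pipe wall = ln(35/25)/(2π×120×1) = 4.463×10^-4 K/W
R_mineral wool = ln(110/35)/(2π×0.0356×1) = 5.119 K/W
R_total = 5.12 K/W
Q = ΔT/R_total = 22/5.12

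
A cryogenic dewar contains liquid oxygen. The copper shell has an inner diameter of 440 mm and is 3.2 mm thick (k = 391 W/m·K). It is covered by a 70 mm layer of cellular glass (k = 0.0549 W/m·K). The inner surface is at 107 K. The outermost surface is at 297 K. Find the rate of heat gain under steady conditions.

Spherical conduction: R = (1/r_in − 1/r_out)/(4πk) per layer; series-sum.
R_copper shell = (1/0.22 − 1/0.2232)/(4π×391) = 1.326×10^-5 K/W
R_cellular glass = (1/0.2232 − 1/0.2932)/(4π×0.0549) = 1.55 K/W
R_total = 1.55 K/W
Q = ΔT/R_total = 190/1.55

Q ≈ 123 W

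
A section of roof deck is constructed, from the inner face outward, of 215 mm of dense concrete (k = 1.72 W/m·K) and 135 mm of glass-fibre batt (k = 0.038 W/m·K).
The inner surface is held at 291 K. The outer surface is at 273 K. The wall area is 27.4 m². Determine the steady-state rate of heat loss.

Q ≈ 134 W

Thermal resistances in series:
R_dense concrete = L/(kA) = 0.215/(1.72×27.4) = 0.004562 K/W
R_glass-fibre batt = L/(kA) = 0.135/(0.038×27.4) = 0.1297 K/W
R_total = 0.1342 K/W
Q = ΔT / R_total = 18 / 0.1342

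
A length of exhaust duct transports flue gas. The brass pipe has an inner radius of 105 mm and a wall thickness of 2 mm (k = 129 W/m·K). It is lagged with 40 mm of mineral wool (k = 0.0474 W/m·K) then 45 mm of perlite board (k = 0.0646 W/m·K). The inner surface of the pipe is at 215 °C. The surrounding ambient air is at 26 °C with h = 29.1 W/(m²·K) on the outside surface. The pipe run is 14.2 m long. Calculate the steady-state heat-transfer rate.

For a radial system each layer contributes R = ln(r_out/r_in)/(2πkL); films add R = 1/(hA).
R_brass pipe wall = ln(107/105)/(2π×129×14.2) = 1.639×10^-6 K/W
R_mineral wool = ln(147/107)/(2π×0.0474×14.2) = 0.0751 K/W
R_perlite board = ln(192/147)/(2π×0.0646×14.2) = 0.04634 K/W
R_outer film = 1/(h_o·2πr_oL) = 1/(29.1×2π×0.192×14.2) = 0.002006 K/W
R_total = 0.1234 K/W
Q = ΔT/R_total = 189/0.1234

Q ≈ 1530 W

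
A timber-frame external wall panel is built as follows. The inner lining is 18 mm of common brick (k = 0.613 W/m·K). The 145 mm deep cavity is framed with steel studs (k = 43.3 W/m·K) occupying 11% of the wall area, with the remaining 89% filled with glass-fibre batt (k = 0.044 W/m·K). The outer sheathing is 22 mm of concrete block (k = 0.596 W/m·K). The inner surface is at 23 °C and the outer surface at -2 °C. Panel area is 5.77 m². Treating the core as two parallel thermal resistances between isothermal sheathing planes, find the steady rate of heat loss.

Q ≈ 1500 W

Sheathing layers in series; stud and cavity paths in parallel between them.
R_inner = 0.018/(0.613×5.77) = 0.005089 K/W
R_stud  = 0.145/(43.3×0.11×5.77) = 0.005276 K/W
R_cav   = 0.145/(0.044×0.89×5.77) = 0.6417 K/W
1/R_core = 1/R_stud + 1/R_cav → R_core = 0.005233 K/W
R_outer = 0.022/(0.596×5.77) = 0.006397 K/W
R_total = 0.01672 K/W
Q = ΔT/R_total = 25/0.01672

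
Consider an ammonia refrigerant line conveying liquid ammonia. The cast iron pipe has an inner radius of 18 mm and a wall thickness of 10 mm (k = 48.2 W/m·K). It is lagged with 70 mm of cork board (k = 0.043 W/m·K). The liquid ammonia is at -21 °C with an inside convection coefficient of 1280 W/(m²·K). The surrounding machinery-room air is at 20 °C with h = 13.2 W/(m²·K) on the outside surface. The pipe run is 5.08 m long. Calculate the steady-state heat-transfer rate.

Per-layer cylindrical resistances, series-summed:
R_inner film = 1/(h_i·2πr₁L) = 1/(1280×2π×0.018×5.08) = 0.00136 K/W
R_cast iron pipe wall = ln(28/18)/(2π×48.2×5.08) = 2.872×10^-4 K/W
R_cork board = ln(98/28)/(2π×0.043×5.08) = 0.9128 K/W
R_outer film = 1/(h_o·2πr_oL) = 1/(13.2×2π×0.098×5.08) = 0.02422 K/W
R_total = 0.9386 K/W
Q = ΔT/R_total = 41/0.9386

Q ≈ 43.7 W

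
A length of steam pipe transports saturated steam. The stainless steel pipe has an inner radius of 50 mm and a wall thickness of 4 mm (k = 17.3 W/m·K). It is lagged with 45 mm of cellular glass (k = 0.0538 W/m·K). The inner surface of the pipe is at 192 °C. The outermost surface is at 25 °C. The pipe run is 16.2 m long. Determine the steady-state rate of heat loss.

Q ≈ 1510 W

Per-layer cylindrical resistances, series-summed:
R_stainless steel pipe wall = ln(54/50)/(2π×17.3×16.2) = 4.37×10^-5 K/W
R_cellular glass = ln(99/54)/(2π×0.0538×16.2) = 0.1107 K/W
R_total = 0.1107 K/W
Q = ΔT/R_total = 167/0.1107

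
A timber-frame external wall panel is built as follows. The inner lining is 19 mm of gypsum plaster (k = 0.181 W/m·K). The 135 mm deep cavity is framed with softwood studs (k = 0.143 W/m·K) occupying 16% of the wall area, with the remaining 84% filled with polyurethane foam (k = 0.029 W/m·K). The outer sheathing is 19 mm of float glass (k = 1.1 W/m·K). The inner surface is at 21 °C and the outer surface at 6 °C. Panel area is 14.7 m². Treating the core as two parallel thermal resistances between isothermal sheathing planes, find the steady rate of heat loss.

Q ≈ 74 W

Sheathing layers in series; stud and cavity paths in parallel between them.
R_inner = 0.019/(0.181×14.7) = 0.007141 K/W
R_stud  = 0.135/(0.143×0.16×14.7) = 0.4014 K/W
R_cav   = 0.135/(0.029×0.84×14.7) = 0.377 K/W
1/R_core = 1/R_stud + 1/R_cav → R_core = 0.1944 K/W
R_outer = 0.019/(1.1×14.7) = 0.001175 K/W
R_total = 0.2027 K/W
Q = ΔT/R_total = 15/0.2027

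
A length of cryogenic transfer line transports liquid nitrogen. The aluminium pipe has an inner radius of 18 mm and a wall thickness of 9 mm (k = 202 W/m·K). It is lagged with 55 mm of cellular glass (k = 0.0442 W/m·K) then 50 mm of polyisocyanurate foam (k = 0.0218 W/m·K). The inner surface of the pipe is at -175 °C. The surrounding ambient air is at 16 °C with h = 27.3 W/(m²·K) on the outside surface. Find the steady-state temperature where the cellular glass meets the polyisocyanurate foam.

Cylindrical conduction, so R = ln(r₂/r₁)/(2πkL) per layer, in series:
R_aluminium pipe wall = ln(27/18)/(2π×202×1) = 3.195×10^-4 K/W
R_cellular glass = ln(82/27)/(2π×0.0442×1) = 4 K/W
R_polyisocyanurate foam = ln(132/82)/(2π×0.0218×1) = 3.476 K/W
R_outer film = 1/(h_o·2πr_oL) = 1/(27.3×2π×0.132×1) = 0.04417 K/W
R_total = 7.52 K/W
Q = ΔT/R_total = 191/7.52
Q = 25.4 W/m
T_interface = T_inner + Q·ΣR(inner→interface) = -175 + 25.4×4

T ≈ -73.4 °C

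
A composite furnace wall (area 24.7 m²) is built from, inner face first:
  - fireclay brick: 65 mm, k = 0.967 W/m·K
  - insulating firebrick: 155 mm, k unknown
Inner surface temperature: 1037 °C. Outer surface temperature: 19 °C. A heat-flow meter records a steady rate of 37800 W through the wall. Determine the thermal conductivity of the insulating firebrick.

k ≈ 0.259 W/(m·K)

Using the resistance-network approach (series):
R_fireclay brick = L/(kA) = 0.065/(0.967×24.7) = 0.002721 K/W
Sum of known resistances R_other = 0.002721 K/W
Total R = ΔT/Q = 1018/37800 = 0.02693 K/W
R_insulating firebrick = R_total − R_other = 0.02421 K/W
k = L/(R·A) = 0.155/(0.02421×24.7)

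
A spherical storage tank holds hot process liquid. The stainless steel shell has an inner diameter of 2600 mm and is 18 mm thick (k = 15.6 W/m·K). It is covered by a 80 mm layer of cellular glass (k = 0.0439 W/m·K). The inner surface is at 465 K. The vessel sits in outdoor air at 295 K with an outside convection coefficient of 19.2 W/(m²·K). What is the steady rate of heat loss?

For a spherical shell R = (1/r₁ − 1/r₂)/(4πk); film R = 1/(h·4πr²). In series:
R_stainless steel shell = (1/1.3 − 1/1.318)/(4π×15.6) = 5.359×10^-5 K/W
R_cellular glass = (1/1.318 − 1/1.398)/(4π×0.0439) = 0.0787 K/W
R_outer film = 1/(h·4πr_o²) = 1/(19.2×4π×1.398²) = 0.002121 K/W
R_total = 0.08088 K/W
Q = ΔT/R_total = 170/0.08088

Q ≈ 2100 W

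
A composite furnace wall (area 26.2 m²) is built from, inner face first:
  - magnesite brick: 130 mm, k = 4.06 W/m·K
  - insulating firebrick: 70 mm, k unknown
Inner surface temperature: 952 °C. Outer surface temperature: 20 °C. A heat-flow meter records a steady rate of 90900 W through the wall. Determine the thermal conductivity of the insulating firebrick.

Thermal resistances in series:
R_magnesite brick = L/(kA) = 0.13/(4.06×26.2) = 0.001222 K/W
Sum of known resistances R_other = 0.001222 K/W
Total R = ΔT/Q = 932/90900 = 0.01025 K/W
R_insulating firebrick = R_total − R_other = 0.009031 K/W
k = L/(R·A) = 0.07/(0.009031×26.2)

k ≈ 0.296 W/(m·K)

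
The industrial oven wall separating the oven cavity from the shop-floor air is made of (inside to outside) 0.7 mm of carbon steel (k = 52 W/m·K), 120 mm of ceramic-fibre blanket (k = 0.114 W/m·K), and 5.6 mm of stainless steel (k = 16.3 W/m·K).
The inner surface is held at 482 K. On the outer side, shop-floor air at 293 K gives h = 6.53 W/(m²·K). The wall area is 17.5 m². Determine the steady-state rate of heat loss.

Q ≈ 2740 W

Using the resistance-network approach (series):
R_carbon steel = L/(kA) = 0.0007/(52×17.5) = 7.692×10^-7 K/W
R_ceramic-fibre blanket = L/(kA) = 0.12/(0.114×17.5) = 0.06015 K/W
R_stainless steel = L/(kA) = 0.0056/(16.3×17.5) = 1.963×10^-5 K/W
R_outer film = 1/(h_o·A) = 1/(6.53×17.5) = 0.008751 K/W
R_total = 0.06892 K/W
Q = ΔT / R_total = 189 / 0.06892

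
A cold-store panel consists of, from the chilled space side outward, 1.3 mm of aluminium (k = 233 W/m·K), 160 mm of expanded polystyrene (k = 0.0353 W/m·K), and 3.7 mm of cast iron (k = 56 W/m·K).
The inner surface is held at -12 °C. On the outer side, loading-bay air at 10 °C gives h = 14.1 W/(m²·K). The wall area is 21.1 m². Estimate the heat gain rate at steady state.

Q ≈ 101 W

Using the resistance-network approach (series):
R_aluminium = L/(kA) = 0.0013/(233×21.1) = 2.644×10^-7 K/W
R_expanded polystyrene = L/(kA) = 0.16/(0.0353×21.1) = 0.2148 K/W
R_cast iron = L/(kA) = 0.0037/(56×21.1) = 3.131×10^-6 K/W
R_outer film = 1/(h_o·A) = 1/(14.1×21.1) = 0.003361 K/W
R_total = 0.2182 K/W
Q = ΔT / R_total = 22 / 0.2182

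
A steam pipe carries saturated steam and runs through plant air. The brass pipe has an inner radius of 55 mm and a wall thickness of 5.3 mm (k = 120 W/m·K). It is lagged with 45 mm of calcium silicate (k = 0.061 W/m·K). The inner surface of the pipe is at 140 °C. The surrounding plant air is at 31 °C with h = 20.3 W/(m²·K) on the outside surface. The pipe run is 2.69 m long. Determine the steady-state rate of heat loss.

Treating each annulus and film as a series resistance:
R_brass pipe wall = ln(60.3/55)/(2π×120×2.69) = 4.536×10^-5 K/W
R_calcium silicate = ln(105.3/60.3)/(2π×0.061×2.69) = 0.5407 K/W
R_outer film = 1/(h_o·2πr_oL) = 1/(20.3×2π×0.1053×2.69) = 0.02768 K/W
R_total = 0.5684 K/W
Q = ΔT/R_total = 109/0.5684

Q ≈ 192 W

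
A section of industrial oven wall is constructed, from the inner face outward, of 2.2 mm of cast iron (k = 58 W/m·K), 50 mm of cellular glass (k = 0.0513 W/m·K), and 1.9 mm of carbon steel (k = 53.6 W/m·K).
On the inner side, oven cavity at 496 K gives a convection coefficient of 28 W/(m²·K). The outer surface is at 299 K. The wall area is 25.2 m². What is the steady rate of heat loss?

Q ≈ 4910 W

Model the wall as resistances in series:
R_inner film = 1/(h_i·A) = 1/(28×25.2) = 0.001417 K/W
R_cast iron = L/(kA) = 0.0022/(58×25.2) = 1.505×10^-6 K/W
R_cellular glass = L/(kA) = 0.05/(0.0513×25.2) = 0.03868 K/W
R_carbon steel = L/(kA) = 0.0019/(53.6×25.2) = 1.407×10^-6 K/W
R_total = 0.0401 K/W
Q = ΔT / R_total = 197 / 0.0401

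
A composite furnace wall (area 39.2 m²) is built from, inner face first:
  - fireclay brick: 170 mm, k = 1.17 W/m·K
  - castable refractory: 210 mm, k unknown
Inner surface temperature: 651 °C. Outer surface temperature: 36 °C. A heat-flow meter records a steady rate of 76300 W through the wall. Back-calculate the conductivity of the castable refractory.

Model the wall as resistances in series:
R_fireclay brick = L/(kA) = 0.17/(1.17×39.2) = 0.003707 K/W
Sum of known resistances R_other = 0.003707 K/W
Total R = ΔT/Q = 615/76300 = 0.00806 K/W
R_castable refractory = R_total − R_other = 0.004354 K/W
k = L/(R·A) = 0.21/(0.004354×39.2)

k ≈ 1.23 W/(m·K)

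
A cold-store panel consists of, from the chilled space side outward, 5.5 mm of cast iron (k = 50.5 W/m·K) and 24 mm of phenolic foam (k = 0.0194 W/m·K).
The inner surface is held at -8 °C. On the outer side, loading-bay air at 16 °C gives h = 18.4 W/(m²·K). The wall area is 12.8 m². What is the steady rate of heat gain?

Model the wall as resistances in series:
R_cast iron = L/(kA) = 0.0055/(50.5×12.8) = 8.509×10^-6 K/W
R_phenolic foam = L/(kA) = 0.024/(0.0194×12.8) = 0.09665 K/W
R_outer film = 1/(h_o·A) = 1/(18.4×12.8) = 0.004246 K/W
R_total = 0.1009 K/W
Q = ΔT / R_total = 24 / 0.1009

Q ≈ 238 W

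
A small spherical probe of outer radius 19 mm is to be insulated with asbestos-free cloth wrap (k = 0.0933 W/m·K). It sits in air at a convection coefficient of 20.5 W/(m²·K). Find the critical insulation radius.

r_cr ≈ 9.1 mm

For a sphere r_cr = 2k/h = 2×0.0933/20.5
r_cr = 9.1 mm; since the bare radius (19 mm) is above r_cr, any added insulation will reduce heat loss.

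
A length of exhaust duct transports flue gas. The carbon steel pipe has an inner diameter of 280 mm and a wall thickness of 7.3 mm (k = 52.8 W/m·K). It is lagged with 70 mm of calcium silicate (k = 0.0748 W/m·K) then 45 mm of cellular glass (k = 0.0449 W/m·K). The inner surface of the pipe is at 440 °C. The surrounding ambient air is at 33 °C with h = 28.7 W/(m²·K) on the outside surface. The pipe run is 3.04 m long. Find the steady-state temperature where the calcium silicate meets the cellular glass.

T ≈ 218 °C

Radial resistances (cylindrical: R_cond = ln(r_o/r_i)/(2πkL), R_conv = 1/(h·2πrL)):
R_carbon steel pipe wall = ln(147.3/140)/(2π×52.8×3.04) = 5.04×10^-5 K/W
R_calcium silicate = ln(217.3/147.3)/(2π×0.0748×3.04) = 0.2721 K/W
R_cellular glass = ln(262.3/217.3)/(2π×0.0449×3.04) = 0.2195 K/W
R_outer film = 1/(h_o·2πr_oL) = 1/(28.7×2π×0.2623×3.04) = 0.006955 K/W
R_total = 0.4986 K/W
Q = ΔT/R_total = 407/0.4986
Q = 816 W
T_interface = T_inner − Q·ΣR(inner→interface) = 440 − 816×0.2722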